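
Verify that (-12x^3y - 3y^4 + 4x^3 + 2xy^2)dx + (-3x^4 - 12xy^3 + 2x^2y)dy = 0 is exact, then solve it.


Check exactness: ∂M/∂y = -12x^3 - 12y^3 + 4xy and ∂N/∂x = -12x^3 - 12y^3 + 4xy; equal, so the equation is exact.
Integrate M with respect to x (treating y as constant): ∫M dx = -3x^4y - 3xy^4 + x^4 + x^2y^2 + h(y).
Differentiate w.r.t. y and set equal to N: all terms match, so h'(y) = 0 and h is a constant absorbed into C.
General solution: -3x^4y - 3xy^4 + x^4 + x^2y^2 = C.


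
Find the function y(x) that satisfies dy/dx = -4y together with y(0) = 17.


General solution of y' = -4y is y = Ce^(-4x).
Apply y(0) = 17: C = 17.
Particular solution: y = 17e^(-4x).


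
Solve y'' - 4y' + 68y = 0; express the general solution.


Characteristic equation: r² - 4r + 68 = 0.
Discriminant is negative; roots r = 2 ± 8i (complex conjugate pair).
General solution uses e^(α x)(C₁ cos(β x) + C₂ sin(β x)): y = e^(2x)(C₁cos(8x) + C₂sin(8x)).


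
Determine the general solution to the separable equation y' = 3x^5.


Integrate both sides with respect to x: y = ∫ 3x^5 dx = (1/2)x^6 + C.


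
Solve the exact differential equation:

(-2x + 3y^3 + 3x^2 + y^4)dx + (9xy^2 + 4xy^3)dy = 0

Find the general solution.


Check exactness: ∂M/∂y = 9y^2 + 4y^3 and ∂N/∂x = 9y^2 + 4y^3; equal, so the equation is exact.
Integrate M with respect to x (treating y as constant): ∫M dx = -x^2 + 3xy^3 + x^3 + xy^4 + h(y).
Differentiate w.r.t. y and set equal to N: all terms match, so h'(y) = 0 and h is a constant absorbed into C.
General solution: -x^2 + 3xy^3 + x^3 + xy^4 = C.


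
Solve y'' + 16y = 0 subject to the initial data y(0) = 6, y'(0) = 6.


Characteristic roots of r² + 16 = 0 are ±4i, so y = C₁cos(4x) + C₂sin(4x).
Apply y(0) = 6: C₁ = 6. Differentiate and apply y'(0) = 6: 4·C₂ = 6, so C₂ = 3/2.
Particular solution: y = 6cos(4x) + (3/2)sin(4x).


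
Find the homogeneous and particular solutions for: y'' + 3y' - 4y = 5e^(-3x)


Characteristic roots of r² + 3r - 4 = 0 are 1, -4.
y_h = C₁e^(x) + C₂e^(-4x).
Forcing exponent -3 is not a characteristic root; try y_p = Ae^(-3x).
Substitute: A·(9 + (3)·-3 + (-4)) = A·-4 = 5, so A = -5/4.
General solution: y = C₁e^(x) + C₂e^(-4x) - (5/4)e^(-3x).


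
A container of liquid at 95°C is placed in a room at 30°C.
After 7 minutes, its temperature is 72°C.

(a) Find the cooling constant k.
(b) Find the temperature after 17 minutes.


Newton's law: T(t) = T_a + (T₀ - T_a)e^(-kt).
(a) Use T(7) = 72: (72 - 30)/(95 - 30) = e^(-k·7), so k = -ln(0.646)/7 ≈ 0.0624.
(b) Apply k to t = 17: T(17) = 30 + (65)e^(-1.061) ≈ 52.5°C.


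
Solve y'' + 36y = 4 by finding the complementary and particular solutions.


Homogeneous part: r² + 36 = 0 ⇒ r = ±6i, so y_h = C₁cos(6x) + C₂sin(6x).
Try constant y_p = A; plug in: 36A = 4 ⇒ A = 1/9.
General solution: y = C₁cos(6x) + C₂sin(6x) + 1/9.


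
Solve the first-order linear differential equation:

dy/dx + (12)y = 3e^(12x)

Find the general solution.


P(x) = 12 ⇒ μ = e^(12x).
(μ y)' = 3e^(24x) ⇒ μ y = (3/24)e^(24x) + C.
Divide by μ: y = (1/8)e^(12x) + Ce^(-12x).


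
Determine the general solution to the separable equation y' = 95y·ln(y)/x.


Separate: dy/[y ln(y)] = 95 dx/x.
Substitute u = ln(y): du/u = 95 dx/x.
Integrate: ln|ln(y)| = 95ln|x| + C₀, hence ln(y) = C·x^95.


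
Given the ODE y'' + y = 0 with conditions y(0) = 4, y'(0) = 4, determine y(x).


Characteristic roots of r² + 1 = 0 are ±1i, so y = C₁cos(x) + C₂sin(x).
Apply y(0) = 4: C₁ = 4. Differentiate and apply y'(0) = 4: 1·C₂ = 4, so C₂ = 4.
Particular solution: y = 4cos(x) + 4sin(x).


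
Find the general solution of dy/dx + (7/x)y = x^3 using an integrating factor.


P(x) = 7/x ⇒ μ = x^7.
(x^7 y)' = x^10 ⇒ x^7 y = x^11/(11) + C.
Solve for y: y = (1/11)x^4 + C/x^7.


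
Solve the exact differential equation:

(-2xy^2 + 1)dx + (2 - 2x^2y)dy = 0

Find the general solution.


Check exactness: ∂M/∂y = -4xy and ∂N/∂x = -4xy; equal, so the equation is exact.
Integrate M with respect to x (treating y as constant): ∫M dx = -x^2y^2 + x + h(y).
Differentiate w.r.t. y and set equal to N: the x-dependent terms already match, leaving h'(y) = 2. Integrate: h(y) = 2y.
So F(x,y) = 2y - x^2y^2 + x.
General solution: 2y - x^2y^2 + x = C.


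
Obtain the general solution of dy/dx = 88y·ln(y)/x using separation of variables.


Separate: dy/[y ln(y)] = 88 dx/x.
Substitute u = ln(y): du/u = 88 dx/x.
Integrate: ln|ln(y)| = 88ln|x| + C₀, hence ln(y) = C·x^88.


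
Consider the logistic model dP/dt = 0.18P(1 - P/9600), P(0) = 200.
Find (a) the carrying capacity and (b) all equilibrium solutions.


Logistic ODE dP/dt = 0.18P(1 - P/9600) has equilibria where dP/dt = 0, i.e. P = 0 or P = 9600.
The coefficient (1 - P/K) = 0 when P = K, identifying K = 9600 as the carrying capacity.
(a) K = 9600; (b) equilibria P = 0 and P = 9600.


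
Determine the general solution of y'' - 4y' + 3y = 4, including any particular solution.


Characteristic roots of r² - 4r + 3 = 0 are 3, 1.
y_h = C₁e^(3x) + C₂e^(x).
Forcing exponent 0 is not a characteristic root; try y_p = A.
Substitute: A·(0 + (-4)·0 + (3)) = A·3 = 4, so A = 4/3.
General solution: y = C₁e^(3x) + C₂e^(x) + 4/3.


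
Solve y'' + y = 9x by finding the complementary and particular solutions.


Homogeneous: r² + 1 = 0 ⇒ r = ±1i, y_h = C₁cos(x) + C₂sin(x).
Polynomial forcing; try y_p = Ax + B. Then y_p'' + 1 y_p = 1(Ax + B) = 9x, so B = 0 and A = 9.
General solution: y = C₁cos(x) + C₂sin(x) + 9x.


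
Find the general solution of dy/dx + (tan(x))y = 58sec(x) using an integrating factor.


P(x) = tan(x) ⇒ μ = e^(∫tan(x)dx) = sec(x).
(sec(x) y)' = 58sec²(x) ⇒ sec(x) y = 58tan(x) + C.
Multiply by cos(x): y = 58sin(x) + C·cos(x).


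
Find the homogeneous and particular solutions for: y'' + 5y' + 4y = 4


Characteristic roots of r² + 5r + 4 = 0 are -4, -1.
y_h = C₁e^(-4x) + C₂e^(-x).
Constant forcing; try y_p = A. Then 4A = 4 ⇒ A = 1.
General solution: y = C₁e^(-4x) + C₂e^(-x) + 1.


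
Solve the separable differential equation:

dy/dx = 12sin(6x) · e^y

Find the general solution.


Separate: e^(-y) dy = 12sin(6x) dx.
Integrate: -e^(-y) = -2cos(6x) + C₀.
Rearrange: e^(-y) = 2cos(6x) + C.


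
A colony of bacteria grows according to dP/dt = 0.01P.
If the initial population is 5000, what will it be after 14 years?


The ODE dP/dt = 0.01P has solution P(t) = P(0)e^(0.01t).
Substitute P(0) = 5000 and t = 14: P(14) = 5000 e^(0.14) ≈ 5751.


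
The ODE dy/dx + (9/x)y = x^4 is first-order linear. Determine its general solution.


P(x) = 9/x ⇒ μ = x^9.
(x^9 y)' = x^13 ⇒ x^9 y = x^14/(14) + C.
Solve for y: y = (1/14)x^5 + C/x^9.


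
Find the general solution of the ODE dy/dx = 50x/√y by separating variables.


Separate: √y dy = 50x dx.
Integrate: (2/3)y^(3/2) = 25x² + C.


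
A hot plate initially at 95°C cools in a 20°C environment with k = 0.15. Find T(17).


Newton's law: dT/dt = -k(T - T_a) has solution T(t) = T_a + (T₀ - T_a)e^(-kt).
Plug in T_a = 20, T₀ = 95, k = 0.15, t = 17: T(17) = 20 + (75)e^(-2.55) ≈ 25.9°C.


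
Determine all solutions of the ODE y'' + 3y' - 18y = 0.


Characteristic equation: r² + 3r - 18 = 0.
Factor: (r - 3)(r + 6) = 0 ⇒ r = 3, -6 (distinct real).
General solution: y = C₁e^(3x) + C₂e^(-6x).


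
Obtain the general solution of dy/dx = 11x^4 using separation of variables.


Integrate both sides with respect to x: y = ∫ 11x^4 dx = (11/5)x^5 + C.


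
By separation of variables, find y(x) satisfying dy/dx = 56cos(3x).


g(y) = 1, so integrate directly: y = ∫ 56cos(3x) dx = (56/3)sin(3x) + C.


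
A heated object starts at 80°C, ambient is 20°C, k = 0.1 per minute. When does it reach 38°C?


From T(t) = T_a + (T₀ - T_a)e^(-kt), set T(t) = 38:
(38 - 20) / (80 - 20) = e^(-0.1t), so t = -ln(0.300)/0.1 ≈ 12.0 minutes.


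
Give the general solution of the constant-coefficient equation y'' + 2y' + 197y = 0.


Characteristic equation: r² + 2r + 197 = 0.
Discriminant is negative; roots r = -1 ± 14i (complex conjugate pair).
General solution uses e^(α x)(C₁ cos(β x) + C₂ sin(β x)): y = e^(-x)(C₁cos(14x) + C₂sin(14x)).


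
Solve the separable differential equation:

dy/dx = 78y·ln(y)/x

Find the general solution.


Separate: dy/[y ln(y)] = 78 dx/x.
Substitute u = ln(y): du/u = 78 dx/x.
Integrate: ln|ln(y)| = 78ln|x| + C₀, hence ln(y) = C·x^78.


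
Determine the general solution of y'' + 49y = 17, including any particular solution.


Homogeneous part: r² + 49 = 0 ⇒ r = ±7i, so y_h = C₁cos(7x) + C₂sin(7x).
Try constant y_p = A; plug in: 49A = 17 ⇒ A = 17/49.
General solution: y = C₁cos(7x) + C₂sin(7x) + 17/49.


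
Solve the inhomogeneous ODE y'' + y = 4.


Homogeneous part: r² + 1 = 0 ⇒ r = ±1i, so y_h = C₁cos(x) + C₂sin(x).
Try constant y_p = A; plug in: 1A = 4 ⇒ A = 4.
General solution: y = C₁cos(x) + C₂sin(x) + 4.


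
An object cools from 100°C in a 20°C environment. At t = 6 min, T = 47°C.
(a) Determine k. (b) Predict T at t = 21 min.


Newton's law: T(t) = T_a + (T₀ - T_a)e^(-kt).
(a) Use T(6) = 47: (47 - 20)/(100 - 20) = e^(-k·6), so k = -ln(0.338)/6 ≈ 0.1810.
(b) Apply k to t = 21: T(21) = 20 + (80)e^(-3.802) ≈ 21.8°C.


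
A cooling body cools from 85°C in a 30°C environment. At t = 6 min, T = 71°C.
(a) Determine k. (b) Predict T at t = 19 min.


Newton's law: T(t) = T_a + (T₀ - T_a)e^(-kt).
(a) Use T(6) = 71: (71 - 30)/(85 - 30) = e^(-k·6), so k = -ln(0.745)/6 ≈ 0.0490.
(b) Apply k to t = 19: T(19) = 30 + (55)e^(-0.930) ≈ 51.7°C.


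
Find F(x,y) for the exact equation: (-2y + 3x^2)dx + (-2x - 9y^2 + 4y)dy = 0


Check exactness: ∂M/∂y = -2 and ∂N/∂x = -2; equal, so the equation is exact.
Integrate M with respect to x (treating y as constant): ∫M dx = -2xy + x^3 + h(y).
Differentiate w.r.t. y and set equal to N: the x-dependent terms already match, leaving h'(y) = -9y^2 + 4y. Integrate: h(y) = -3y^3 + 2y^2.
So F(x,y) = -2xy + x^3 - 3y^3 + 2y^2.
General solution: -2xy + x^3 - 3y^3 + 2y^2 = C.


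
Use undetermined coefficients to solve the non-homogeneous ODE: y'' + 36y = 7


Homogeneous part: r² + 36 = 0 ⇒ r = ±6i, so y_h = C₁cos(6x) + C₂sin(6x).
Try constant y_p = A; plug in: 36A = 7 ⇒ A = 7/36.
General solution: y = C₁cos(6x) + C₂sin(6x) + 7/36.


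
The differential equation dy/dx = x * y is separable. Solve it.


Separate variables: dy/y = x dx.
Integrate: ln|y| = (1/2)x^2 + C₀.
Exponentiate: y = Ce^((1/2)x^2).


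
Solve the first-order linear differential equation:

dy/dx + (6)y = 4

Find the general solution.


P(x) = 6, Q(x) = 4; integrating factor μ = e^(6x).
(μ y)' = 4e^(6x) ⇒ μ y = (2/3)e^(6x) + C.
Divide by μ: y = 2/3 + Ce^(-6x).


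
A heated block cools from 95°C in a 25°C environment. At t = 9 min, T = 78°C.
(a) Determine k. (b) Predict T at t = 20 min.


Newton's law: T(t) = T_a + (T₀ - T_a)e^(-kt).
(a) Use T(9) = 78: (78 - 25)/(95 - 25) = e^(-k·9), so k = -ln(0.757)/9 ≈ 0.0309.
(b) Apply k to t = 20: T(20) = 25 + (70)e^(-0.618) ≈ 62.7°C.


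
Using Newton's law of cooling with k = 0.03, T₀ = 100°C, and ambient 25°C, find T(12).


Newton's law: dT/dt = -k(T - T_a) has solution T(t) = T_a + (T₀ - T_a)e^(-kt).
Plug in T_a = 25, T₀ = 100, k = 0.03, t = 12: T(12) = 25 + (75)e^(-0.36) ≈ 77.3°C.


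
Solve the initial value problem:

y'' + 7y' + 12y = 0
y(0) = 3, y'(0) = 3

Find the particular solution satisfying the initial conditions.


Characteristic roots of r² + 7r + 12 = 0 are -4, -3.
General solution y = c₁ e^(-4x) + c₂ e^(-3x).
Apply y(0) = 3: c₁ + c₂ = 3. Apply y'(0) = 3: -4 c₁ - 3 c₂ = 3.
Solve: c₁ = -12, c₂ = 15.
Particular solution: y = -12e^(-4x) + 15e^(-3x).


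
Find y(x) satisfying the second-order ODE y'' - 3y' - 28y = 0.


Characteristic equation: r² - 3r - 28 = 0.
Factor: (r + 4)(r - 7) = 0 ⇒ r = -4, 7 (distinct real).
General solution: y = C₁e^(-4x) + C₂e^(7x).


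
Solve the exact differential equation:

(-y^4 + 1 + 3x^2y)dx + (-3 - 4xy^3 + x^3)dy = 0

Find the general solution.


Check exactness: ∂M/∂y = -4y^3 + 3x^2 and ∂N/∂x = -4y^3 + 3x^2; equal, so the equation is exact.
Integrate M with respect to x (treating y as constant): ∫M dx = -xy^4 + x + x^3y + h(y).
Differentiate w.r.t. y and set equal to N: the x-dependent terms already match, leaving h'(y) = -3. Integrate: h(y) = -3y.
So F(x,y) = -3y - xy^4 + x + x^3y.
General solution: -3y - xy^4 + x + x^3y = C.


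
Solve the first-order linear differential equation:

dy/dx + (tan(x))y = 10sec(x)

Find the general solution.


P(x) = tan(x) ⇒ μ = e^(∫tan(x)dx) = sec(x).
(sec(x) y)' = 10sec²(x) ⇒ sec(x) y = 10tan(x) + C.
Multiply by cos(x): y = 10sin(x) + C·cos(x).


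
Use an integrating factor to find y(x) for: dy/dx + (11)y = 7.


P(x) = 11, Q(x) = 7; integrating factor μ = e^(11x).
(μ y)' = 7e^(11x) ⇒ μ y = (7/11)e^(11x) + C.
Divide by μ: y = 7/11 + Ce^(-11x).


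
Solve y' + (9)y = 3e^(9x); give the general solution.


P(x) = 9 ⇒ μ = e^(9x).
(μ y)' = 3e^(18x) ⇒ μ y = (3/18)e^(18x) + C.
Divide by μ: y = (1/6)e^(9x) + Ce^(-9x).


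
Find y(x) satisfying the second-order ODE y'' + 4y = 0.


Characteristic equation: r² + 4 = 0.
Discriminant is negative; roots r = 0 ± 2i (complex conjugate pair).
General solution uses e^(α x)(C₁ cos(β x) + C₂ sin(β x)): y = C₁cos(2x) + C₂sin(2x).


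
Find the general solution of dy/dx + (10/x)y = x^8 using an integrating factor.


P(x) = 10/x ⇒ μ = x^10.
(x^10 y)' = x^18 ⇒ x^10 y = x^19/(19) + C.
Solve for y: y = (1/19)x^9 + C/x^10.


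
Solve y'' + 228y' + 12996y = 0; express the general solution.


Characteristic equation: r² + 228r + 12996 = 0, i.e. (r + 114)² = 0.
Repeated root r = -114; include an x factor for the second linearly independent solution.
General solution: y = (C₁ + C₂x)e^(-114x).


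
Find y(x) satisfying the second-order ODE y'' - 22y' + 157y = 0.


Characteristic equation: r² - 22r + 157 = 0.
Discriminant is negative; roots r = 11 ± 6i (complex conjugate pair).
General solution uses e^(α x)(C₁ cos(β x) + C₂ sin(β x)): y = e^(11x)(C₁cos(6x) + C₂sin(6x)).


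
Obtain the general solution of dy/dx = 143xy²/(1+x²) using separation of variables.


Separate: dy/y² = 143x/(1+x²) dx.
Integrate LHS: ∫ dy/y² = -1/y.
Integrate RHS via u = 1+x²: (143/2)ln(1+x²) + C.
Result: -1/y = (143/2)ln(1+x²) + C.


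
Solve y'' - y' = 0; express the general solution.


Characteristic equation: r² - r = 0.
Factor: (r - 0)(r - 1) = 0 ⇒ r = 0, 1 (distinct real).
General solution: y = C₁ + C₂e^(x).


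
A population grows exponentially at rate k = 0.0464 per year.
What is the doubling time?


Exponential growth: P(t) = P₀ e^(0.0464t). Set P(t)/P₀ = 2: e^(0.0464t) = 2.
Solve: t = ln(2)/0.0464 ≈ 14.94 years.


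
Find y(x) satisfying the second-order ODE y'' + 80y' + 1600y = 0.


Characteristic equation: r² + 80r + 1600 = 0, i.e. (r + 40)² = 0.
Repeated root r = -40; include an x factor for the second linearly independent solution.
General solution: y = (C₁ + C₂x)e^(-40x).


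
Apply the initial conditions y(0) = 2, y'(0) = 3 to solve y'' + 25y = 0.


Characteristic roots of r² + 25 = 0 are ±5i, so y = C₁cos(5x) + C₂sin(5x).
Apply y(0) = 2: C₁ = 2. Differentiate and apply y'(0) = 3: 5·C₂ = 3, so C₂ = 3/5.
Particular solution: y = 2cos(5x) + (3/5)sin(5x).


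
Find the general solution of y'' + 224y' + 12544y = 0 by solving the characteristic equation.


Characteristic equation: r² + 224r + 12544 = 0, i.e. (r + 112)² = 0.
Repeated root r = -112; include an x factor for the second linearly independent solution.
General solution: y = (C₁ + C₂x)e^(-112x).


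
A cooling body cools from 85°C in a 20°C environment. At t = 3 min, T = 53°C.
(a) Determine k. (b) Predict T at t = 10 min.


Newton's law: T(t) = T_a + (T₀ - T_a)e^(-kt).
(a) Use T(3) = 53: (53 - 20)/(85 - 20) = e^(-k·3), so k = -ln(0.508)/3 ≈ 0.2260.
(b) Apply k to t = 10: T(10) = 20 + (65)e^(-2.260) ≈ 26.8°C.


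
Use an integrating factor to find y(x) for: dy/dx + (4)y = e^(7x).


P(x) = 4 ⇒ μ = e^(4x).
(μ y)' = e^(11x) ⇒ μ y = e^(11x)/11 + C.
Divide by μ: y = (1/11)e^(7x) + Ce^(-4x).


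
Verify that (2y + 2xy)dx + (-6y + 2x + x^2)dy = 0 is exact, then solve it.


Check exactness: ∂M/∂y = 2 + 2x and ∂N/∂x = 2 + 2x; equal, so the equation is exact.
Integrate M with respect to x (treating y as constant): ∫M dx = 2xy + x^2y + h(y).
Differentiate w.r.t. y and set equal to N: the x-dependent terms already match, leaving h'(y) = -6y. Integrate: h(y) = -3y^2.
So F(x,y) = -3y^2 + 2xy + x^2y.
General solution: -3y^2 + 2xy + x^2y = C.


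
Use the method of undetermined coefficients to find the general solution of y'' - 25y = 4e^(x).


Characteristic roots of r² - 25 = 0 are 5, -5.
y_h = C₁e^(5x) + C₂e^(-5x).
Forcing exponent 1 is not a characteristic root; try y_p = Ae^(x).
Substitute: A·(1 + (0)·1 + (-25)) = A·-24 = 4, so A = -1/6.
General solution: y = C₁e^(5x) + C₂e^(-5x) - (1/6)e^(x).


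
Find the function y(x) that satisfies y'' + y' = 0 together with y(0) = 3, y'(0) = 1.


Characteristic roots of r² + r = 0 are -1, 0.
General solution y = c₁ e^(-x) + c₂.
Apply y(0) = 3: c₁ + c₂ = 3. Apply y'(0) = 1: -1 c₁ + 0 c₂ = 1.
Solve: c₁ = -1, c₂ = 4.
Particular solution: y = -e^(-x) + 4.


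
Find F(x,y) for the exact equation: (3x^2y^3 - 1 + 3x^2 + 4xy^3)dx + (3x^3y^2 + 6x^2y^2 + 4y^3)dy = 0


Check exactness: ∂M/∂y = 9x^2y^2 + 12xy^2 and ∂N/∂x = 9x^2y^2 + 12xy^2; equal, so the equation is exact.
Integrate M with respect to x (treating y as constant): ∫M dx = x^3y^3 - x + x^3 + 2x^2y^3 + h(y).
Differentiate w.r.t. y and set equal to N: the x-dependent terms already match, leaving h'(y) = 4y^3. Integrate: h(y) = y^4.
So F(x,y) = x^3y^3 - x + x^3 + 2x^2y^3 + y^4.
General solution: x^3y^3 - x + x^3 + 2x^2y^3 + y^4 = C.


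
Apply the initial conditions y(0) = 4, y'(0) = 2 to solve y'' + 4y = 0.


Characteristic roots of r² + 4 = 0 are ±2i, so y = C₁cos(2x) + C₂sin(2x).
Apply y(0) = 4: C₁ = 4. Differentiate and apply y'(0) = 2: 2·C₂ = 2, so C₂ = 1.
Particular solution: y = 4cos(2x) + sin(2x).


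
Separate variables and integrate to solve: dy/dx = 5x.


Integrate both sides with respect to x: y = ∫ 5x dx = (5/2)x^2 + C.


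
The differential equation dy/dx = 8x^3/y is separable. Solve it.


Separate variables: y dy = 8x^3 dx.
Integrate both sides: y²/2 = 2x^4 + C₀.
Multiply by 2: y² = 4x^4 + C.


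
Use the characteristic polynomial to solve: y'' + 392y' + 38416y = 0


Characteristic equation: r² + 392r + 38416 = 0, i.e. (r + 196)² = 0.
Repeated root r = -196; include an x factor for the second linearly independent solution.
General solution: y = (C₁ + C₂x)e^(-196x).


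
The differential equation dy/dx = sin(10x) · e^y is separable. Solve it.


Separate: e^(-y) dy = sin(10x) dx.
Integrate: -e^(-y) = -(1/10)cos(10x) + C₀.
Rearrange: e^(-y) = (1/10)cos(10x) + C.


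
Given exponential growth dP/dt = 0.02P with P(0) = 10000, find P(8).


The ODE dP/dt = 0.02P has solution P(t) = P(0)e^(0.02t).
Substitute P(0) = 10000 and t = 8: P(8) = 10000 e^(0.16) ≈ 11735.


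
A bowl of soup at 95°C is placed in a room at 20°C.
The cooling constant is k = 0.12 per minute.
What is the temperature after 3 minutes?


Newton's law: dT/dt = -k(T - T_a) has solution T(t) = T_a + (T₀ - T_a)e^(-kt).
Plug in T_a = 20, T₀ = 95, k = 0.12, t = 3: T(3) = 20 + (75)e^(-0.36) ≈ 72.3°C.


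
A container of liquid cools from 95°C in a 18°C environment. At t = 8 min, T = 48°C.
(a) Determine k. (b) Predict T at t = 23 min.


Newton's law: T(t) = T_a + (T₀ - T_a)e^(-kt).
(a) Use T(8) = 48: (48 - 18)/(95 - 18) = e^(-k·8), so k = -ln(0.390)/8 ≈ 0.1178.
(b) Apply k to t = 23: T(23) = 18 + (77)e^(-2.710) ≈ 23.1°C.


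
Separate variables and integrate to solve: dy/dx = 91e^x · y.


Separate variables: dy/y = 91e^x dx.
Integrate: ln|y| = 91e^x + C₀.
Exponentiate: y = Ce^(91e^x).


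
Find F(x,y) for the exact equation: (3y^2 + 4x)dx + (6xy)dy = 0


Check exactness: ∂M/∂y = 6y and ∂N/∂x = 6y; equal, so the equation is exact.
Integrate M with respect to x (treating y as constant): ∫M dx = 3xy^2 + 2x^2 + h(y).
Differentiate w.r.t. y and set equal to N: all terms match, so h'(y) = 0 and h is a constant absorbed into C.
General solution: 3xy^2 + 2x^2 = C.


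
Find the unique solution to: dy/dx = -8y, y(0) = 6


General solution of y' = -8y is y = Ce^(-8x).
Apply y(0) = 6: C = 6.
Particular solution: y = 6e^(-8x).


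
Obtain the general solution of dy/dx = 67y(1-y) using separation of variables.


Separate: dy/[y(1-y)] = 67 dx.
Partial fractions: 1/[y(1-y)] = 1/y + 1/(1-y).
Integrate: ln|y/(1-y)| = 67x + C₀.
Solve for y: y = 1/(1 + Ce^(-67x)).


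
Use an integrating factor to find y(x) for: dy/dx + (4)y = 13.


P(x) = 4, Q(x) = 13; integrating factor μ = e^(4x).
(μ y)' = 13e^(4x) ⇒ μ y = (13/4)e^(4x) + C.
Divide by μ: y = 13/4 + Ce^(-4x).


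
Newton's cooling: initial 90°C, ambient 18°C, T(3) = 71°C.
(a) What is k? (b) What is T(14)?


Newton's law: T(t) = T_a + (T₀ - T_a)e^(-kt).
(a) Use T(3) = 71: (71 - 18)/(90 - 18) = e^(-k·3), so k = -ln(0.736)/3 ≈ 0.1021.
(b) Apply k to t = 14: T(14) = 18 + (72)e^(-1.430) ≈ 35.2°C.


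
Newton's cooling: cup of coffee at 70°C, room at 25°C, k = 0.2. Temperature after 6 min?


Newton's law: dT/dt = -k(T - T_a) has solution T(t) = T_a + (T₀ - T_a)e^(-kt).
Plug in T_a = 25, T₀ = 70, k = 0.2, t = 6: T(6) = 25 + (45)e^(-1.20) ≈ 38.6°C.


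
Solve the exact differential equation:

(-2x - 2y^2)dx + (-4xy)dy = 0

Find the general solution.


Check exactness: ∂M/∂y = -4y and ∂N/∂x = -4y; equal, so the equation is exact.
Integrate M with respect to x (treating y as constant): ∫M dx = -x^2 - 2xy^2 + h(y).
Differentiate w.r.t. y and set equal to N: all terms match, so h'(y) = 0 and h is a constant absorbed into C.
General solution: -x^2 - 2xy^2 = C.


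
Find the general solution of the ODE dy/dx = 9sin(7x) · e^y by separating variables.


Separate: e^(-y) dy = 9sin(7x) dx.
Integrate: -e^(-y) = -(9/7)cos(7x) + C₀.
Rearrange: e^(-y) = (9/7)cos(7x) + C.


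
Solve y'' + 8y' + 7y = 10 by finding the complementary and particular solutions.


Characteristic roots of r² + 8r + 7 = 0 are -1, -7.
y_h = C₁e^(-x) + C₂e^(-7x).
Constant forcing; try y_p = A. Then 7A = 10 ⇒ A = 10/7.
General solution: y = C₁e^(-x) + C₂e^(-7x) + 10/7.


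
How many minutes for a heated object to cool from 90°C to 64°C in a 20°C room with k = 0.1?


From T(t) = T_a + (T₀ - T_a)e^(-kt), set T(t) = 64:
(64 - 20) / (90 - 20) = e^(-0.1t), so t = -ln(0.629)/0.1 ≈ 4.6 minutes.


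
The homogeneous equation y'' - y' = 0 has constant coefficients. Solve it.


Characteristic equation: r² - r = 0.
Factor: (r - 1)(r - 0) = 0 ⇒ r = 1, 0 (distinct real).
General solution: y = C₁e^(x) + C₂.


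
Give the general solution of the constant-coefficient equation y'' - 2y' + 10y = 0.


Characteristic equation: r² - 2r + 10 = 0.
Discriminant is negative; roots r = 1 ± 3i (complex conjugate pair).
General solution uses e^(α x)(C₁ cos(β x) + C₂ sin(β x)): y = e^(x)(C₁cos(3x) + C₂sin(3x)).


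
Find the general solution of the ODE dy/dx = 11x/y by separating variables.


Separate variables: y dy = 11x dx.
Integrate both sides: y²/2 = (11/2)x^2 + C₀.
Multiply by 2: y² = 11x^2 + C.


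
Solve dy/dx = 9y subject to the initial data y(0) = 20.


General solution of y' = 9y is y = Ce^(9x).
Apply y(0) = 20: C = 20.
Particular solution: y = 20e^(9x).


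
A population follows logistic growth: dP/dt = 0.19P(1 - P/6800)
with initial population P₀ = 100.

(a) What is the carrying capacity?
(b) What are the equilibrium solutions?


Logistic ODE dP/dt = 0.19P(1 - P/6800) has equilibria where dP/dt = 0, i.e. P = 0 or P = 6800.
The coefficient (1 - P/K) = 0 when P = K, identifying K = 6800 as the carrying capacity.
(a) K = 6800; (b) equilibria P = 0 and P = 6800.


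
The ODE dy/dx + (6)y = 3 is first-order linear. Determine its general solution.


P(x) = 6, Q(x) = 3; integrating factor μ = e^(6x).
(μ y)' = 3e^(6x) ⇒ μ y = (1/2)e^(6x) + C.
Divide by μ: y = 1/2 + Ce^(-6x).


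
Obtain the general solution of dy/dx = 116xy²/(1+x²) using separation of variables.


Separate: dy/y² = 116x/(1+x²) dx.
Integrate LHS: ∫ dy/y² = -1/y.
Integrate RHS via u = 1+x²: 58ln(1+x²) + C.
Result: -1/y = 58ln(1+x²) + C.


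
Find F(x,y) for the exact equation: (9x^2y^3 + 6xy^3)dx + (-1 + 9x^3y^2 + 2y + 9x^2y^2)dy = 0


Check exactness: ∂M/∂y = 27x^2y^2 + 18xy^2 and ∂N/∂x = 27x^2y^2 + 18xy^2; equal, so the equation is exact.
Integrate M with respect to x (treating y as constant): ∫M dx = 3x^3y^3 + 3x^2y^3 + h(y).
Differentiate w.r.t. y and set equal to N: the x-dependent terms already match, leaving h'(y) = -1 + 2y. Integrate: h(y) = -y + y^2.
So F(x,y) = -y + 3x^3y^3 + y^2 + 3x^2y^3.
General solution: -y + 3x^3y^3 + y^2 + 3x^2y^3 = C.


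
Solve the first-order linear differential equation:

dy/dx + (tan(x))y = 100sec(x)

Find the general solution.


P(x) = tan(x) ⇒ μ = e^(∫tan(x)dx) = sec(x).
(sec(x) y)' = 100sec²(x) ⇒ sec(x) y = 100tan(x) + C.
Multiply by cos(x): y = 100sin(x) + C·cos(x).


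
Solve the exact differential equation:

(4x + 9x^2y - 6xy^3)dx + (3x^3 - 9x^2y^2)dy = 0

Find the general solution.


Check exactness: ∂M/∂y = 9x^2 - 18xy^2 and ∂N/∂x = 9x^2 - 18xy^2; equal, so the equation is exact.
Integrate M with respect to x (treating y as constant): ∫M dx = 2x^2 + 3x^3y - 3x^2y^3 + h(y).
Differentiate w.r.t. y and set equal to N: all terms match, so h'(y) = 0 and h is a constant absorbed into C.
General solution: 2x^2 + 3x^3y - 3x^2y^3 = C.


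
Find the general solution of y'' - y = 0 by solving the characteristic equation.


Characteristic equation: r² - 1 = 0.
Factor: (r + 1)(r - 1) = 0 ⇒ r = -1, 1 (distinct real).
General solution: y = C₁e^(-x) + C₂e^(x).


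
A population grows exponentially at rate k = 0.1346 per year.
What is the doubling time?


Exponential growth: P(t) = P₀ e^(0.1346t). Set P(t)/P₀ = 2: e^(0.1346t) = 2.
Solve: t = ln(2)/0.1346 ≈ 5.15 years.


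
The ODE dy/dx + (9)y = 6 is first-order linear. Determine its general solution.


P(x) = 9, Q(x) = 6; integrating factor μ = e^(9x).
(μ y)' = 6e^(9x) ⇒ μ y = (2/3)e^(9x) + C.
Divide by μ: y = 2/3 + Ce^(-9x).


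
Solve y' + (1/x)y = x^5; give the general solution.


P(x) = 1/x ⇒ μ = x^1.
(x^1 y)' = x^1·x^5 = x^6.
Integrate: x^1 y = x^7/(7) + C.
Solve for y: y = (1/7)x^6 + C/x^1.


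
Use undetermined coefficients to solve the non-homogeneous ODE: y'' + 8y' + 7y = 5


Characteristic roots of r² + 8r + 7 = 0 are -7, -1.
y_h = C₁e^(-7x) + C₂e^(-x).
Constant forcing; try y_p = A. Then 7A = 5 ⇒ A = 5/7.
General solution: y = C₁e^(-7x) + C₂e^(-x) + 5/7.


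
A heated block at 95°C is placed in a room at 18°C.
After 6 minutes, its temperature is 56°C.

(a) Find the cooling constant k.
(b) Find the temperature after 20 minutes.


Newton's law: T(t) = T_a + (T₀ - T_a)e^(-kt).
(a) Use T(6) = 56: (56 - 18)/(95 - 18) = e^(-k·6), so k = -ln(0.494)/6 ≈ 0.1177.
(b) Apply k to t = 20: T(20) = 18 + (77)e^(-2.354) ≈ 25.3°C.


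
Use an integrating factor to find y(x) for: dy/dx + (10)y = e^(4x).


P(x) = 10 ⇒ μ = e^(10x).
(μ y)' = e^(14x) ⇒ μ y = e^(14x)/14 + C.
Divide by μ: y = (1/14)e^(4x) + Ce^(-10x).


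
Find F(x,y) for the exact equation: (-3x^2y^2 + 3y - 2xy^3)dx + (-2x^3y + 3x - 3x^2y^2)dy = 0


Check exactness: ∂M/∂y = -6x^2y + 3 - 6xy^2 and ∂N/∂x = -6x^2y + 3 - 6xy^2; equal, so the equation is exact.
Integrate M with respect to x (treating y as constant): ∫M dx = -x^3y^2 + 3xy - x^2y^3 + h(y).
Differentiate w.r.t. y and set equal to N: all terms match, so h'(y) = 0 and h is a constant absorbed into C.
General solution: -x^3y^2 + 3xy - x^2y^3 = C.


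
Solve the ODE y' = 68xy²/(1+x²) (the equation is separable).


Separate: dy/y² = 68x/(1+x²) dx.
Integrate LHS: ∫ dy/y² = -1/y.
Integrate RHS via u = 1+x²: 34ln(1+x²) + C.
Result: -1/y = 34ln(1+x²) + C.


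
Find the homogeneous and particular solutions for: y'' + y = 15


Homogeneous part: r² + 1 = 0 ⇒ r = ±1i, so y_h = C₁cos(x) + C₂sin(x).
Try constant y_p = A; plug in: 1A = 15 ⇒ A = 15.
General solution: y = C₁cos(x) + C₂sin(x) + 15.


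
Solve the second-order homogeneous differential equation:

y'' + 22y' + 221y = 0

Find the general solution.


Characteristic equation: r² + 22r + 221 = 0.
Discriminant is negative; roots r = -11 ± 10i (complex conjugate pair).
General solution uses e^(α x)(C₁ cos(β x) + C₂ sin(β x)): y = e^(-11x)(C₁cos(10x) + C₂sin(10x)).


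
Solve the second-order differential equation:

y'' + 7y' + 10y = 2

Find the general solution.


Characteristic roots of r² + 7r + 10 = 0 are -2, -5.
y_h = C₁e^(-2x) + C₂e^(-5x).
Constant forcing; try y_p = A. Then 10A = 2 ⇒ A = 1/5.
General solution: y = C₁e^(-2x) + C₂e^(-5x) + 1/5.


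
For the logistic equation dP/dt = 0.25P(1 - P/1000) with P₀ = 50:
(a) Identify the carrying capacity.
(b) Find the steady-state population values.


Logistic ODE dP/dt = 0.25P(1 - P/1000) has equilibria where dP/dt = 0, i.e. P = 0 or P = 1000.
The coefficient (1 - P/K) = 0 when P = K, identifying K = 1000 as the carrying capacity.
(a) K = 1000; (b) equilibria P = 0 and P = 1000.


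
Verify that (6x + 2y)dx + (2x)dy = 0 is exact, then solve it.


Check exactness: ∂M/∂y = 2 and ∂N/∂x = 2; equal, so the equation is exact.
Integrate M with respect to x (treating y as constant): ∫M dx = 3x^2 + 2xy + h(y).
Differentiate w.r.t. y and set equal to N: all terms match, so h'(y) = 0 and h is a constant absorbed into C.
General solution: 3x^2 + 2xy = C.


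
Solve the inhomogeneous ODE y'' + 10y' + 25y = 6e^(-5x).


Characteristic polynomial (r + 5)² = 0; repeated root r = -5.
y_h = (C₁ + C₂x)e^(-5x). Forcing matches the repeated root (resonance), so try y_p = Ax² e^(-5x).
Substitute and solve for A: 2A = 6, so A = 3.
General solution: y = (C₁ + C₂x + 3x²)e^(-5x).


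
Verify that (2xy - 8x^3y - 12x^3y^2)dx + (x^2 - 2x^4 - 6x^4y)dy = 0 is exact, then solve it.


Check exactness: ∂M/∂y = 2x - 8x^3 - 24x^3y and ∂N/∂x = 2x - 8x^3 - 24x^3y; equal, so the equation is exact.
Integrate M with respect to x (treating y as constant): ∫M dx = x^2y - 2x^4y - 3x^4y^2 + h(y).
Differentiate w.r.t. y and set equal to N: all terms match, so h'(y) = 0 and h is a constant absorbed into C.
General solution: x^2y - 2x^4y - 3x^4y^2 = C.


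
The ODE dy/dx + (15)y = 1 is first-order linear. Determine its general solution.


P(x) = 15, Q(x) = 1; integrating factor μ = e^(15x).
(μ y)' = e^(15x) ⇒ μ y = (1/15)e^(15x) + C.
Divide by μ: y = 1/15 + Ce^(-15x).


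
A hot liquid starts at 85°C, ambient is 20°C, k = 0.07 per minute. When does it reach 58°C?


From T(t) = T_a + (T₀ - T_a)e^(-kt), set T(t) = 58:
(58 - 20) / (85 - 20) = e^(-0.07t), so t = -ln(0.585)/0.07 ≈ 7.7 minutes.


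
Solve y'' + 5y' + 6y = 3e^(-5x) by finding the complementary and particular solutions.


Characteristic roots of r² + 5r + 6 = 0 are -3, -2.
y_h = C₁e^(-3x) + C₂e^(-2x).
Forcing exponent -5 is not a characteristic root; try y_p = Ae^(-5x).
Substitute: A·(25 + (5)·-5 + (6)) = A·6 = 3, so A = 1/2.
General solution: y = C₁e^(-3x) + C₂e^(-2x) + (1/2)e^(-5x).


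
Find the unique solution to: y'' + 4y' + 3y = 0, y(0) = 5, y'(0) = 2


Characteristic roots of r² + 4r + 3 = 0 are -1, -3.
General solution y = c₁ e^(-x) + c₂ e^(-3x).
Apply y(0) = 5: c₁ + c₂ = 5. Apply y'(0) = 2: -1 c₁ - 3 c₂ = 2.
Solve: c₁ = 17/2, c₂ = -7/2.
Particular solution: y = (17/2)e^(-x) - (7/2)e^(-3x).


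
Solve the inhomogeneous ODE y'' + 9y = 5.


Homogeneous part: r² + 9 = 0 ⇒ r = ±3i, so y_h = C₁cos(3x) + C₂sin(3x).
Try constant y_p = A; plug in: 9A = 5 ⇒ A = 5/9.
General solution: y = C₁cos(3x) + C₂sin(3x) + 5/9.


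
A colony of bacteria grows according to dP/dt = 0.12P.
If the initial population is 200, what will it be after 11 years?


The ODE dP/dt = 0.12P has solution P(t) = P(0)e^(0.12t).
Substitute P(0) = 200 and t = 11: P(11) = 200 e^(1.32) ≈ 749.


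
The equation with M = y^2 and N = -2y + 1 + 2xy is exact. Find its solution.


Check exactness: ∂M/∂y = 2y and ∂N/∂x = 2y; equal, so the equation is exact.
Integrate M with respect to x (treating y as constant): ∫M dx = xy^2 + h(y).
Differentiate w.r.t. y and set equal to N: the x-dependent terms already match, leaving h'(y) = -2y + 1. Integrate: h(y) = -y^2 + y.
So F(x,y) = -y^2 + y + xy^2.
General solution: -y^2 + y + xy^2 = C.


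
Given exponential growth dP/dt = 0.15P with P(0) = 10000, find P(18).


The ODE dP/dt = 0.15P has solution P(t) = P(0)e^(0.15t).
Substitute P(0) = 10000 and t = 18: P(18) = 10000 e^(2.70) ≈ 148797.


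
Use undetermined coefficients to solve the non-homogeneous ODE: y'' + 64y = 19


Homogeneous part: r² + 64 = 0 ⇒ r = ±8i, so y_h = C₁cos(8x) + C₂sin(8x).
Try constant y_p = A; plug in: 64A = 19 ⇒ A = 19/64.
General solution: y = C₁cos(8x) + C₂sin(8x) + 19/64.


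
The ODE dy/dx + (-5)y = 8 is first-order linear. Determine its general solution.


P(x) = -5 ⇒ μ = e^(-5x).
(μ y)' = 8e^(-5x) ⇒ μ y = -(8/5)e^(-5x) + C.
Divide by μ: y = -8/5 + Ce^(5x).


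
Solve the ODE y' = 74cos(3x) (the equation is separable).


g(y) = 1, so integrate directly: y = ∫ 74cos(3x) dx = (74/3)sin(3x) + C.


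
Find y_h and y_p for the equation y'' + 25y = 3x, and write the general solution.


Homogeneous: r² + 25 = 0 ⇒ r = ±5i, y_h = C₁cos(5x) + C₂sin(5x).
Polynomial forcing; try y_p = Ax + B. Then y_p'' + 25 y_p = 25(Ax + B) = 3x, so B = 0 and A = 3/25.
General solution: y = C₁cos(5x) + C₂sin(5x) + (3/25)x.


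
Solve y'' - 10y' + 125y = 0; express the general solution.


Characteristic equation: r² - 10r + 125 = 0.
Discriminant is negative; roots r = 5 ± 10i (complex conjugate pair).
General solution uses e^(α x)(C₁ cos(β x) + C₂ sin(β x)): y = e^(5x)(C₁cos(10x) + C₂sin(10x)).


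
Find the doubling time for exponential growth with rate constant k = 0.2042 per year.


Exponential growth: P(t) = P₀ e^(0.2042t). Set P(t)/P₀ = 2: e^(0.2042t) = 2.
Solve: t = ln(2)/0.2042 ≈ 3.39 years.


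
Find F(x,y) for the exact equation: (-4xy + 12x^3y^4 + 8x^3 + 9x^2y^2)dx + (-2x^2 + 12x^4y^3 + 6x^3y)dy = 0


Check exactness: ∂M/∂y = -4x + 48x^3y^3 + 18x^2y and ∂N/∂x = -4x + 48x^3y^3 + 18x^2y; equal, so the equation is exact.
Integrate M with respect to x (treating y as constant): ∫M dx = -2x^2y + 3x^4y^4 + 2x^4 + 3x^3y^2 + h(y).
Differentiate w.r.t. y and set equal to N: all terms match, so h'(y) = 0 and h is a constant absorbed into C.
General solution: -2x^2y + 3x^4y^4 + 2x^4 + 3x^3y^2 = C.


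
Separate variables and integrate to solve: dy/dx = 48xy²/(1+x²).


Separate: dy/y² = 48x/(1+x²) dx.
Integrate LHS: ∫ dy/y² = -1/y.
Integrate RHS via u = 1+x²: 24ln(1+x²) + C.
Result: -1/y = 24ln(1+x²) + C.


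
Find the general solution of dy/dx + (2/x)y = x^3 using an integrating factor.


P(x) = 2/x ⇒ μ = x^2.
(x^2 y)' = x^5 ⇒ x^2 y = x^6/(6) + C.
Solve for y: y = (1/6)x^4 + C/x^2.


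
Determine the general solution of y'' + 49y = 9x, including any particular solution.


Homogeneous: r² + 49 = 0 ⇒ r = ±7i, y_h = C₁cos(7x) + C₂sin(7x).
Polynomial forcing; try y_p = Ax + B. Then y_p'' + 49 y_p = 49(Ax + B) = 9x, so B = 0 and A = 9/49.
General solution: y = C₁cos(7x) + C₂sin(7x) + (9/49)x.


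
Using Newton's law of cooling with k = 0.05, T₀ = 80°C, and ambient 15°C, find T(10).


Newton's law: dT/dt = -k(T - T_a) has solution T(t) = T_a + (T₀ - T_a)e^(-kt).
Plug in T_a = 15, T₀ = 80, k = 0.05, t = 10: T(10) = 15 + (65)e^(-0.50) ≈ 54.4°C.


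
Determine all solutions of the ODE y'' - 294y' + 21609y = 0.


Characteristic equation: r² - 294r + 21609 = 0, i.e. (r - 147)² = 0.
Repeated root r = 147; include an x factor for the second linearly independent solution.
General solution: y = (C₁ + C₂x)e^(147x).


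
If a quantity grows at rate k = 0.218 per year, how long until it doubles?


Exponential growth: P(t) = P₀ e^(0.218t). Set P(t)/P₀ = 2: e^(0.218t) = 2.
Solve: t = ln(2)/0.218 ≈ 3.18 years.


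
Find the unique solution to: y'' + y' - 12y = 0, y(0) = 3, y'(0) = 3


Characteristic roots of r² + r - 12 = 0 are -4, 3.
General solution y = c₁ e^(-4x) + c₂ e^(3x).
Apply y(0) = 3: c₁ + c₂ = 3. Apply y'(0) = 3: -4 c₁ + 3 c₂ = 3.
Solve: c₁ = 6/7, c₂ = 15/7.
Particular solution: y = (6/7)e^(-4x) + (15/7)e^(3x).


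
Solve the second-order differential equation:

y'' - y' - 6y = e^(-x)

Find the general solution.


Characteristic roots of r² - r - 6 = 0 are 3, -2.
y_h = C₁e^(3x) + C₂e^(-2x).
Forcing exponent -1 is not a characteristic root; try y_p = Ae^(-x).
Substitute: A·(1 + (-1)·-1 + (-6)) = A·-4 = 1, so A = -1/4.
General solution: y = C₁e^(3x) + C₂e^(-2x) - (1/4)e^(-x).


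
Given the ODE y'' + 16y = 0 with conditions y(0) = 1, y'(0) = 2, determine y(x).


Characteristic roots of r² + 16 = 0 are ±4i, so y = C₁cos(4x) + C₂sin(4x).
Apply y(0) = 1: C₁ = 1. Differentiate and apply y'(0) = 2: 4·C₂ = 2, so C₂ = 1/2.
Particular solution: y = cos(4x) + (1/2)sin(4x).


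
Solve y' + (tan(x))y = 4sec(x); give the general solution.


P(x) = tan(x) ⇒ μ = e^(∫tan(x)dx) = sec(x).
(sec(x) y)' = 4sec²(x) ⇒ sec(x) y = 4tan(x) + C.
Multiply by cos(x): y = 4sin(x) + C·cos(x).


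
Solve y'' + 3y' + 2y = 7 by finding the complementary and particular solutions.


Characteristic roots of r² + 3r + 2 = 0 are -2, -1.
y_h = C₁e^(-2x) + C₂e^(-x).
Constant forcing; try y_p = A. Then 2A = 7 ⇒ A = 7/2.
General solution: y = C₁e^(-2x) + C₂e^(-x) + 7/2.


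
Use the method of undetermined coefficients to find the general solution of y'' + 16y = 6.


Homogeneous part: r² + 16 = 0 ⇒ r = ±4i, so y_h = C₁cos(4x) + C₂sin(4x).
Try constant y_p = A; plug in: 16A = 6 ⇒ A = 3/8.
General solution: y = C₁cos(4x) + C₂sin(4x) + 3/8.


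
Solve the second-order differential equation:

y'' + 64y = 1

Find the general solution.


Homogeneous part: r² + 64 = 0 ⇒ r = ±8i, so y_h = C₁cos(8x) + C₂sin(8x).
Try constant y_p = A; plug in: 64A = 1 ⇒ A = 1/64.
General solution: y = C₁cos(8x) + C₂sin(8x) + 1/64.


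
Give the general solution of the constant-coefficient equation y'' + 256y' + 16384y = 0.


Characteristic equation: r² + 256r + 16384 = 0, i.e. (r + 128)² = 0.
Repeated root r = -128; include an x factor for the second linearly independent solution.
General solution: y = (C₁ + C₂x)e^(-128x).


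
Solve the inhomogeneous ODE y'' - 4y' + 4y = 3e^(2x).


Characteristic polynomial (r - 2)² = 0; repeated root r = 2.
y_h = (C₁ + C₂x)e^(2x). Forcing matches the repeated root (resonance), so try y_p = Ax² e^(2x).
Substitute and solve for A: 2A = 3, so A = 3/2.
General solution: y = (C₁ + C₂x + (3/2)x²)e^(2x).


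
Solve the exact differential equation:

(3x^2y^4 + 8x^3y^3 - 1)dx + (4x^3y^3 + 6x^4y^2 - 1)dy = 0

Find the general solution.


Check exactness: ∂M/∂y = 12x^2y^3 + 24x^3y^2 and ∂N/∂x = 12x^2y^3 + 24x^3y^2; equal, so the equation is exact.
Integrate M with respect to x (treating y as constant): ∫M dx = x^3y^4 + 2x^4y^3 - x + h(y).
Differentiate w.r.t. y and set equal to N: the x-dependent terms already match, leaving h'(y) = -1. Integrate: h(y) = -y.
So F(x,y) = x^3y^4 + 2x^4y^3 - x - y.
General solution: x^3y^4 + 2x^4y^3 - x - y = C.
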